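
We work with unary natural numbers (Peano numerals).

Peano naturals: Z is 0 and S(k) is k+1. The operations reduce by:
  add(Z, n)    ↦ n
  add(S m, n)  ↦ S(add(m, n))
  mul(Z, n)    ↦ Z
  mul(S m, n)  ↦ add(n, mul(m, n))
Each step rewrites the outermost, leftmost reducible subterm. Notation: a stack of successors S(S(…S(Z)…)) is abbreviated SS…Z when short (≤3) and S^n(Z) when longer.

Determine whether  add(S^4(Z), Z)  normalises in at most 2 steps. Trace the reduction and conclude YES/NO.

Answer: NO — after 2 steps the term is S(S(add(SSZ, Z))), not yet normal

Reduction:
  start: add(S^4(Z), Z)
  →1  S(add(SSSZ, Z))
  →2  S(S(add(SSZ, Z)))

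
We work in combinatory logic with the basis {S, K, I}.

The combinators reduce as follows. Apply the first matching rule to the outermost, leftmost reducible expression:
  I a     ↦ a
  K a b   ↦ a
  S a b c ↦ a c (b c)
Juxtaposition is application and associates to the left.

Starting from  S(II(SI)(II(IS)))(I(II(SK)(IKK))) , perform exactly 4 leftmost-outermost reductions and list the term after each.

Answer: after 4 steps: S(SI(IS))(I(II(SK)(IKK)))

Working:
  start: S(II(SI)(II(IS)))(I(II(SK)(IKK)))
  step 1: S(I(SI)(II(IS)))(I(II(SK)(IKK)))
  step 2: S(SI(II(IS)))(I(II(SK)(IKK)))
  step 3: S(SI(I(IS)))(I(II(SK)(IKK)))
  step 4: S(SI(IS))(I(II(SK)(IKK)))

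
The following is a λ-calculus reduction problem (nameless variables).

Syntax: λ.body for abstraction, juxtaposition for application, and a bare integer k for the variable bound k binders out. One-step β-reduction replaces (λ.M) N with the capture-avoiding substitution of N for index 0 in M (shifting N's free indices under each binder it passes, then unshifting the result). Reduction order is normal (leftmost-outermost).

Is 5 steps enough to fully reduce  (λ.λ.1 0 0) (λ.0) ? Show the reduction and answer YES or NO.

  start: (λ.λ.1 0 0) (λ.0)
  [1] λ.(λ.0) 0 0
  [2] λ.0 0

Answer: YES — reaches normal form λ.0 0 in 2 ≤ 5 steps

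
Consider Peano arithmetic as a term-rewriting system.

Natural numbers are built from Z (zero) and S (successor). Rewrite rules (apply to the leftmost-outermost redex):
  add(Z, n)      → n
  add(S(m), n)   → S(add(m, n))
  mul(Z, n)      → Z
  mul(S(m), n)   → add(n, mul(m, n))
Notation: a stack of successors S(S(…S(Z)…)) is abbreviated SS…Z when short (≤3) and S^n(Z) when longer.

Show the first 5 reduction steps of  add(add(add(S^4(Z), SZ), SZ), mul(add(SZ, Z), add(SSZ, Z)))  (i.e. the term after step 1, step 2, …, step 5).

  start: add(add(add(S^4(Z), SZ), SZ), mul(add(SZ, Z), add(SSZ, Z)))
  →1  add(add(S(add(SSSZ, SZ)), SZ), mul(add(SZ, Z), add(SSZ, Z)))
  →2  add(S(add(add(SSSZ, SZ), SZ)), mul(add(SZ, Z), add(SSZ, Z)))
  →3  S(add(add(add(SSSZ, SZ), SZ), mul(add(SZ, Z), add(SSZ, Z))))
  →4  S(add(add(S(add(SSZ, SZ)), SZ), mul(add(SZ, Z), add(SSZ, Z))))
  →5  S(add(S(add(add(SSZ, SZ), SZ)), mul(add(SZ, Z), add(SSZ, Z))))

Answer: after 5 steps: S(add(S(add(add(SSZ, SZ), SZ)), mul(add(SZ, Z), add(SSZ, Z))))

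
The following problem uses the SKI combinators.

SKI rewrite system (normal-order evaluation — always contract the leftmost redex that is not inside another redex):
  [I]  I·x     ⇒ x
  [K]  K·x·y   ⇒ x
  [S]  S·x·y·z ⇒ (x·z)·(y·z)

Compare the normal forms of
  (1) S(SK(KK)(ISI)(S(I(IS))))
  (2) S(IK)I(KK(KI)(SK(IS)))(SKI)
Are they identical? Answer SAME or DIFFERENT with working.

Term A:
  start: S(SK(KK)(ISI)(S(I(IS))))
  [1] S(K(ISI)(KK(ISI))(S(I(IS))))
  [2] S(ISI(S(I(IS))))
  [3] S(SI(S(I(IS))))
  [4] S(SI(S(IS)))
  [5] S(SI(SS))

Term B:
  start: S(IK)I(KK(KI)(SK(IS)))(SKI)
  [1] IK(KK(KI)(SK(IS)))(I(KK(KI)(SK(IS))))(SKI)
  [2] K(KK(KI)(SK(IS)))(I(KK(KI)(SK(IS))))(SKI)
  [3] KK(KI)(SK(IS))(SKI)
  [4] K(SK(IS))(SKI)
  [5] SK(IS)
  [6] SKS

Answer: DIFFERENT — A ⇓ S(SI(SS)), B ⇓ SKS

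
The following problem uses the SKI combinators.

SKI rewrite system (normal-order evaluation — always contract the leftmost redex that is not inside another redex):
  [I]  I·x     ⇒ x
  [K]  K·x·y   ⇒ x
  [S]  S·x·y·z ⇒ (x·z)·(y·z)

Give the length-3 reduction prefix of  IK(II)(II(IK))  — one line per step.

Answer: after 3 steps: I

Reduction:
  start: IK(II)(II(IK))
  step 1: K(II)(II(IK))
  step 2: II
  step 3: I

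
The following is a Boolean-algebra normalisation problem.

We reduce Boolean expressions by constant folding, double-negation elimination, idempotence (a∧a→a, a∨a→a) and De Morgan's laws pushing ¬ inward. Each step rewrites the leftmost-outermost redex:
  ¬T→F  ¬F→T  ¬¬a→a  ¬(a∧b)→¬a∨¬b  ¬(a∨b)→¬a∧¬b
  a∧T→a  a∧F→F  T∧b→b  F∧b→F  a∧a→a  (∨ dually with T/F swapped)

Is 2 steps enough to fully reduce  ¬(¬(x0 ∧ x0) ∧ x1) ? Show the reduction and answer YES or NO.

Answer: NO — after 2 steps the term is (x0 ∧ x0) ∨ ¬x1, not yet normal

Derivation:
  start: ¬(¬(x0 ∧ x0) ∧ x1)
  [1] ¬¬(x0 ∧ x0) ∨ ¬x1
  [2] (x0 ∧ x0) ∨ ¬x1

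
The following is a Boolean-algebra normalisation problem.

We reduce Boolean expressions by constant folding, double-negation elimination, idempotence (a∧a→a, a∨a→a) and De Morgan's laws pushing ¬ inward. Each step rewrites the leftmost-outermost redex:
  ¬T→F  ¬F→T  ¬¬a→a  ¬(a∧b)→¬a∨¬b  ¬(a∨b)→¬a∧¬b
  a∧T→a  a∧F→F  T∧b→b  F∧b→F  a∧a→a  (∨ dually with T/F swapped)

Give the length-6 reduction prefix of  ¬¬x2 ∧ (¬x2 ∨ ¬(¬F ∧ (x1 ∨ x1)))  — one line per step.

  start: ¬¬x2 ∧ (¬x2 ∨ ¬(¬F ∧ (x1 ∨ x1)))
  [1] x2 ∧ (¬x2 ∨ ¬(¬F ∧ (x1 ∨ x1)))
  [2] x2 ∧ (¬x2 ∨ (¬¬F ∨ ¬(x1 ∨ x1)))
  [3] x2 ∧ (¬x2 ∨ (F ∨ ¬(x1 ∨ x1)))
  [4] x2 ∧ (¬x2 ∨ ¬(x1 ∨ x1))
  [5] x2 ∧ (¬x2 ∨ (¬x1 ∧ ¬x1))
  [6] x2 ∧ (¬x2 ∨ ¬x1)

Answer: after 6 steps: x2 ∧ (¬x2 ∨ ¬x1)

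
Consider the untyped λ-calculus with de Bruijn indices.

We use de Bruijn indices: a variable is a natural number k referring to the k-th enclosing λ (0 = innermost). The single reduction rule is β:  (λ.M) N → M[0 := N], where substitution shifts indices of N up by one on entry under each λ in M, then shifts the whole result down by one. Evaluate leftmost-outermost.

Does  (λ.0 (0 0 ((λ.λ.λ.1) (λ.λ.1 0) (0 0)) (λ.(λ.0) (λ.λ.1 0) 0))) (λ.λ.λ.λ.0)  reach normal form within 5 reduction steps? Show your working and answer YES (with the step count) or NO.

Answer: YES — reaches normal form λ.λ.λ.0 in 2 ≤ 5 steps

Working:
  start: (λ.0 (0 0 ((λ.λ.λ.1) (λ.λ.1 0) (0 0)) (λ.(λ.0) (λ.λ.1 0) 0))) (λ.λ.λ.λ.0)
  →1  (λ.λ.λ.λ.0) ((λ.λ.λ.λ.0) (λ.λ.λ.λ.0) ((λ.λ.λ.1) (λ.λ.1 0) ((λ.λ.λ.λ.0) (λ.λ.λ.λ.0))) (λ.(λ.0) (λ.λ.1 0) 0))
  →2  λ.λ.λ.0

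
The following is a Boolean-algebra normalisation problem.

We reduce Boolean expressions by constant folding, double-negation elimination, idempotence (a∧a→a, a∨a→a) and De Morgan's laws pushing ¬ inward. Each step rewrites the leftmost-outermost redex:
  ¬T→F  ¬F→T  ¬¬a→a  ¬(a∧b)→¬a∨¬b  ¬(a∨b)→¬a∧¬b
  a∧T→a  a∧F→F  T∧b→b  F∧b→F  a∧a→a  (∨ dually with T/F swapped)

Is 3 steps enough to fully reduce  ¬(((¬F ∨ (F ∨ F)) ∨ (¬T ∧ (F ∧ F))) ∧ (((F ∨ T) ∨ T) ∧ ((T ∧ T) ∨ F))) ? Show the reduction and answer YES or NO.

  start: ¬(((¬F ∨ (F ∨ F)) ∨ (¬T ∧ (F ∧ F))) ∧ (((F ∨ T) ∨ T) ∧ ((T ∧ T) ∨ F)))
  →1  ¬((¬F ∨ (F ∨ F)) ∨ (¬T ∧ (F ∧ F))) ∨ ¬(((F ∨ T) ∨ T) ∧ ((T ∧ T) ∨ F))
  →2  (¬(¬F ∨ (F ∨ F)) ∧ ¬(¬T ∧ (F ∧ F))) ∨ ¬(((F ∨ T) ∨ T) ∧ ((T ∧ T) ∨ F))
  →3  ((¬¬F ∧ ¬(F ∨ F)) ∧ ¬(¬T ∧ (F ∧ F))) ∨ ¬(((F ∨ T) ∨ T) ∧ ((T ∧ T) ∨ F))

Answer: NO — after 3 steps the term is ((¬¬F ∧ ¬(F ∨ F)) ∧ ¬(¬T ∧ (F ∧ F))) ∨ ¬(((F ∨ T) ∨ T) ∧ ((T ∧ T) ∨ F)), not yet normal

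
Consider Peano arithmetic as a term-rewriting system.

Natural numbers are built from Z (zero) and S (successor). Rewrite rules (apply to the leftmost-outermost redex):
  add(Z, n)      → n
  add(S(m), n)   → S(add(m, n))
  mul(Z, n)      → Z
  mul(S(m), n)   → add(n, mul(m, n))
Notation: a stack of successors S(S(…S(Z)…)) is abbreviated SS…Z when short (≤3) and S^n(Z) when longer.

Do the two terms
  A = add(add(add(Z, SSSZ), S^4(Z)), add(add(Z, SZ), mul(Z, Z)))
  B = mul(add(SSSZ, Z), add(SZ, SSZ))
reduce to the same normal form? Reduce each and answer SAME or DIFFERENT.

Answer: DIFFERENT — A ⇓ S^8(Z), B ⇓ S^9(Z)

Reduction:
Term A:
  start: add(add(add(Z, SSSZ), S^4(Z)), add(add(Z, SZ), mul(Z, Z)))
  [1] add(add(SSSZ, S^4(Z)), add(add(Z, SZ), mul(Z, Z)))
  [2] add(S(add(SSZ, S^4(Z))), add(add(Z, SZ), mul(Z, Z)))
  [3] S(add(add(SSZ, S^4(Z)), add(add(Z, SZ), mul(Z, Z))))
  [4] S(add(S(add(SZ, S^4(Z))), add(add(Z, SZ), mul(Z, Z))))
  [5] S(S(add(add(SZ, S^4(Z)), add(add(Z, SZ), mul(Z, Z)))))
  [6] S(S(add(S(add(Z, S^4(Z))), add(add(Z, SZ), mul(Z, Z)))))
  [7] S(S(S(add(add(Z, S^4(Z)), add(add(Z, SZ), mul(Z, Z))))))
  [8] S(S(S(add(S^4(Z), add(add(Z, SZ), mul(Z, Z))))))
  [9] S(S(S(S(add(SSSZ, add(add(Z, SZ), mul(Z, Z)))))))
  [10] S(S(S(S(S(add(SSZ, add(add(Z, SZ), mul(Z, Z))))))))
  [11] S(S(S(S(S(S(add(SZ, add(add(Z, SZ), mul(Z, Z)))))))))
  [12] S(S(S(S(S(S(S(add(Z, add(add(Z, SZ), mul(Z, Z))))))))))
  [13] S(S(S(S(S(S(S(add(add(Z, SZ), mul(Z, Z)))))))))
  [14] S(S(S(S(S(S(S(add(SZ, mul(Z, Z)))))))))
  [15] S(S(S(S(S(S(S(S(add(Z, mul(Z, Z))))))))))
  [16] S(S(S(S(S(S(S(S(mul(Z, Z)))))))))
  [17] S^8(Z)

Term B:
  start: mul(add(SSSZ, Z), add(SZ, SSZ))
  [1] mul(S(add(SSZ, Z)), add(SZ, SSZ))
  [2] add(add(SZ, SSZ), mul(add(SSZ, Z), add(SZ, SSZ)))
  [3] add(S(add(Z, SSZ)), mul(add(SSZ, Z), add(SZ, SSZ)))
  [4] S(add(add(Z, SSZ), mul(add(SSZ, Z), add(SZ, SSZ))))
  [5] S(add(SSZ, mul(add(SSZ, Z), add(SZ, SSZ))))
  [6] S(S(add(SZ, mul(add(SSZ, Z), add(SZ, SSZ)))))
  [7] S(S(S(add(Z, mul(add(SSZ, Z), add(SZ, SSZ))))))
  [8] S(S(S(mul(add(SSZ, Z), add(SZ, SSZ)))))
  [9] S(S(S(mul(S(add(SZ, Z)), add(SZ, SSZ)))))
  [10] S(S(S(add(add(SZ, SSZ), mul(add(SZ, Z), add(SZ, SSZ))))))
  [11] S(S(S(add(S(add(Z, SSZ)), mul(add(SZ, Z), add(SZ, SSZ))))))
  [12] S(S(S(S(add(add(Z, SSZ), mul(add(SZ, Z), add(SZ, SSZ)))))))
  [13] S(S(S(S(add(SSZ, mul(add(SZ, Z), add(SZ, SSZ)))))))
  [14] S(S(S(S(S(add(SZ, mul(add(SZ, Z), add(SZ, SSZ))))))))
  [15] S(S(S(S(S(S(add(Z, mul(add(SZ, Z), add(SZ, SSZ)))))))))
  [16] S(S(S(S(S(S(mul(add(SZ, Z), add(SZ, SSZ))))))))
  [17] S(S(S(S(S(S(mul(S(add(Z, Z)), add(SZ, SSZ))))))))
  [18] S(S(S(S(S(S(add(add(SZ, SSZ), mul(add(Z, Z), add(SZ, SSZ)))))))))
  [19] S(S(S(S(S(S(add(S(add(Z, SSZ)), mul(add(Z, Z), add(SZ, SSZ)))))))))
  [20] S(S(S(S(S(S(S(add(add(Z, SSZ), mul(add(Z, Z), add(SZ, SSZ))))))))))
  [21] S(S(S(S(S(S(S(add(SSZ, mul(add(Z, Z), add(SZ, SSZ))))))))))
  [22] S(S(S(S(S(S(S(S(add(SZ, mul(add(Z, Z), add(SZ, SSZ)))))))))))
  [23] S(S(S(S(S(S(S(S(S(add(Z, mul(add(Z, Z), add(SZ, SSZ))))))))))))
  [24] S(S(S(S(S(S(S(S(S(mul(add(Z, Z), add(SZ, SSZ)))))))))))
  [25] S(S(S(S(S(S(S(S(S(mul(Z, add(SZ, SSZ)))))))))))
  [26] S^9(Z)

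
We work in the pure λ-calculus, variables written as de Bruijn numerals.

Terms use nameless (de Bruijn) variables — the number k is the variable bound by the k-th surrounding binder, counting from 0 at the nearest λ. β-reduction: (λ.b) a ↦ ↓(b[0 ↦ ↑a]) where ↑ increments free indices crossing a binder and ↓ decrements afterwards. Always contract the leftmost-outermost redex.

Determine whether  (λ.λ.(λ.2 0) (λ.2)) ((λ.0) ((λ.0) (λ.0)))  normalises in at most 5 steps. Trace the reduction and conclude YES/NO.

  start: (λ.λ.(λ.2 0) (λ.2)) ((λ.0) ((λ.0) (λ.0)))
  [1] λ.(λ.(λ.0) ((λ.0) (λ.0)) 0) (λ.(λ.0) ((λ.0) (λ.0)))
  [2] λ.(λ.0) ((λ.0) (λ.0)) (λ.(λ.0) ((λ.0) (λ.0)))
  [3] λ.(λ.0) (λ.0) (λ.(λ.0) ((λ.0) (λ.0)))
  [4] λ.(λ.0) (λ.(λ.0) ((λ.0) (λ.0)))
  [5] λ.λ.(λ.0) ((λ.0) (λ.0))

Answer: NO — after 5 steps the term is λ.λ.(λ.0) ((λ.0) (λ.0)), not yet normal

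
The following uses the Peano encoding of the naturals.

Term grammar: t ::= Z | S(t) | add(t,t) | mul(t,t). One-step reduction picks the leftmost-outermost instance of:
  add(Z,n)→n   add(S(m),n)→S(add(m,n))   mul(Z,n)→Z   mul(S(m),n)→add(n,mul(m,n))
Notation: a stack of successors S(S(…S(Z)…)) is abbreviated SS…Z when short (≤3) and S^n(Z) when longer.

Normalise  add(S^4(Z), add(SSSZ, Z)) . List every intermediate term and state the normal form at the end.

  start: add(S^4(Z), add(SSSZ, Z))
  step 1: S(add(SSSZ, add(SSSZ, Z)))
  step 2: S(S(add(SSZ, add(SSSZ, Z))))
  step 3: S(S(S(add(SZ, add(SSSZ, Z)))))
  step 4: S(S(S(S(add(Z, add(SSSZ, Z))))))
  step 5: S(S(S(S(add(SSSZ, Z)))))
  step 6: S(S(S(S(S(add(SSZ, Z))))))
  step 7: S(S(S(S(S(S(add(SZ, Z)))))))
  step 8: S(S(S(S(S(S(S(add(Z, Z))))))))
  step 9: S^7(Z)

Answer: normal form = S^7(Z)  (in 9 steps)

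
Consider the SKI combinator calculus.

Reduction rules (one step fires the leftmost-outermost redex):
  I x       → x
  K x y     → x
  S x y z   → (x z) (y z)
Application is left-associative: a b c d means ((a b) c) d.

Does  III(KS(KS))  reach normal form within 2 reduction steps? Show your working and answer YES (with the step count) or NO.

  start: III(KS(KS))
  [1] II(KS(KS))
  [2] I(KS(KS))

Answer: NO — after 2 steps the term is I(KS(KS)), not yet normal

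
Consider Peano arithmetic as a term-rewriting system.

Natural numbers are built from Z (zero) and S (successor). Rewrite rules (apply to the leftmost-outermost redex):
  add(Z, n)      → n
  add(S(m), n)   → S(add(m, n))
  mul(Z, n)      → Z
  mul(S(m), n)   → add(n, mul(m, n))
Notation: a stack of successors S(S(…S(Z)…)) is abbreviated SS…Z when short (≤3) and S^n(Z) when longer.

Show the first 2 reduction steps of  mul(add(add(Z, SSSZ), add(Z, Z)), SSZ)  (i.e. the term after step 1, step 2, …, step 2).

Answer: after 2 steps: mul(S(add(SSZ, add(Z, Z))), SSZ)

Reduction:
  start: mul(add(add(Z, SSSZ), add(Z, Z)), SSZ)
  [1] mul(add(SSSZ, add(Z, Z)), SSZ)
  [2] mul(S(add(SSZ, add(Z, Z))), SSZ)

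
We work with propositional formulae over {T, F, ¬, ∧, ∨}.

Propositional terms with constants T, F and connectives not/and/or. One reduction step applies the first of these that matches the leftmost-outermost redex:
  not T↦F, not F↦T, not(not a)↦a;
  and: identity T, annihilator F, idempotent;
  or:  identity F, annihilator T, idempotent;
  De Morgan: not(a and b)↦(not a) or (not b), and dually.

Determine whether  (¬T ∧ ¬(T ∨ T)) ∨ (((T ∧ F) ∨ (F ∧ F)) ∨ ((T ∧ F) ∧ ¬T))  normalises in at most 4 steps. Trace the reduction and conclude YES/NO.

  start: (¬T ∧ ¬(T ∨ T)) ∨ (((T ∧ F) ∨ (F ∧ F)) ∨ ((T ∧ F) ∧ ¬T))
  step 1: (F ∧ ¬(T ∨ T)) ∨ (((T ∧ F) ∨ (F ∧ F)) ∨ ((T ∧ F) ∧ ¬T))
  step 2: F ∨ (((T ∧ F) ∨ (F ∧ F)) ∨ ((T ∧ F) ∧ ¬T))
  step 3: ((T ∧ F) ∨ (F ∧ F)) ∨ ((T ∧ F) ∧ ¬T)
  step 4: (F ∨ (F ∧ F)) ∨ ((T ∧ F) ∧ ¬T)

Answer: NO — after 4 steps the term is (F ∨ (F ∧ F)) ∨ ((T ∧ F) ∧ ¬T), not yet normal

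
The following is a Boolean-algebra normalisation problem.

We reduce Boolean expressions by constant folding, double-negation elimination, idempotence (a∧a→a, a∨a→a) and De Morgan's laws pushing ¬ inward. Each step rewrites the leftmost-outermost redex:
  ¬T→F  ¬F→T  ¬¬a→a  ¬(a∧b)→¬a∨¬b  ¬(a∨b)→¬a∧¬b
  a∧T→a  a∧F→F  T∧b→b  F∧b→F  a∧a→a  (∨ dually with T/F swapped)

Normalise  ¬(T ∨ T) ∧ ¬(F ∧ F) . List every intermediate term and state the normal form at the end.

  start: ¬(T ∨ T) ∧ ¬(F ∧ F)
  [1] (¬T ∧ ¬T) ∧ ¬(F ∧ F)
  [2] ¬T ∧ ¬(F ∧ F)
  [3] F ∧ ¬(F ∧ F)
  [4] F

Answer: normal form = F  (in 4 steps)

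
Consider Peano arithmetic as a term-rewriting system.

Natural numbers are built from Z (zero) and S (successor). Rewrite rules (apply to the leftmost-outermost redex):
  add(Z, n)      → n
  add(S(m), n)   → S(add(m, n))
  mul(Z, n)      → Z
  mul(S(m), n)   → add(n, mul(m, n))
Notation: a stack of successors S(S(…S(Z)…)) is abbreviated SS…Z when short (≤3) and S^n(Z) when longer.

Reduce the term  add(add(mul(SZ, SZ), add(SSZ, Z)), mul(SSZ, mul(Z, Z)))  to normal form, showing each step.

  start: add(add(mul(SZ, SZ), add(SSZ, Z)), mul(SSZ, mul(Z, Z)))
  step 1: add(add(add(SZ, mul(Z, SZ)), add(SSZ, Z)), mul(SSZ, mul(Z, Z)))
  step 2: add(add(S(add(Z, mul(Z, SZ))), add(SSZ, Z)), mul(SSZ, mul(Z, Z)))
  step 3: add(S(add(add(Z, mul(Z, SZ)), add(SSZ, Z))), mul(SSZ, mul(Z, Z)))
  step 4: S(add(add(add(Z, mul(Z, SZ)), add(SSZ, Z)), mul(SSZ, mul(Z, Z))))
  step 5: S(add(add(mul(Z, SZ), add(SSZ, Z)), mul(SSZ, mul(Z, Z))))
  step 6: S(add(add(Z, add(SSZ, Z)), mul(SSZ, mul(Z, Z))))
  step 7: S(add(add(SSZ, Z), mul(SSZ, mul(Z, Z))))
  step 8: S(add(S(add(SZ, Z)), mul(SSZ, mul(Z, Z))))
  step 9: S(S(add(add(SZ, Z), mul(SSZ, mul(Z, Z)))))
  step 10: S(S(add(S(add(Z, Z)), mul(SSZ, mul(Z, Z)))))
  step 11: S(S(S(add(add(Z, Z), mul(SSZ, mul(Z, Z))))))
  step 12: S(S(S(add(Z, mul(SSZ, mul(Z, Z))))))
  step 13: S(S(S(mul(SSZ, mul(Z, Z)))))
  step 14: S(S(S(add(mul(Z, Z), mul(SZ, mul(Z, Z))))))
  step 15: S(S(S(add(Z, mul(SZ, mul(Z, Z))))))
  step 16: S(S(S(mul(SZ, mul(Z, Z)))))
  step 17: S(S(S(add(mul(Z, Z), mul(Z, mul(Z, Z))))))
  step 18: S(S(S(add(Z, mul(Z, mul(Z, Z))))))
  step 19: S(S(S(mul(Z, mul(Z, Z)))))
  step 20: SSSZ

Answer: normal form = SSSZ  (in 20 steps)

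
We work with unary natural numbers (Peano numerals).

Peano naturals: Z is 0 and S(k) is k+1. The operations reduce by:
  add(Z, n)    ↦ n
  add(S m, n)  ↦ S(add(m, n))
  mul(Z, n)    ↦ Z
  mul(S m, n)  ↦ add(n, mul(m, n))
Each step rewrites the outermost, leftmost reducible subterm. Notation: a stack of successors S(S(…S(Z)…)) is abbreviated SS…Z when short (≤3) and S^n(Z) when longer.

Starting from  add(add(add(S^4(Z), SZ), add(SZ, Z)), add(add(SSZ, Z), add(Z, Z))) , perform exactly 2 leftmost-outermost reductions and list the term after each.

  start: add(add(add(S^4(Z), SZ), add(SZ, Z)), add(add(SSZ, Z), add(Z, Z)))
  step 1: add(add(S(add(SSSZ, SZ)), add(SZ, Z)), add(add(SSZ, Z), add(Z, Z)))
  step 2: add(S(add(add(SSSZ, SZ), add(SZ, Z))), add(add(SSZ, Z), add(Z, Z)))

Answer: after 2 steps: add(S(add(add(SSSZ, SZ), add(SZ, Z))), add(add(SSZ, Z), add(Z, Z)))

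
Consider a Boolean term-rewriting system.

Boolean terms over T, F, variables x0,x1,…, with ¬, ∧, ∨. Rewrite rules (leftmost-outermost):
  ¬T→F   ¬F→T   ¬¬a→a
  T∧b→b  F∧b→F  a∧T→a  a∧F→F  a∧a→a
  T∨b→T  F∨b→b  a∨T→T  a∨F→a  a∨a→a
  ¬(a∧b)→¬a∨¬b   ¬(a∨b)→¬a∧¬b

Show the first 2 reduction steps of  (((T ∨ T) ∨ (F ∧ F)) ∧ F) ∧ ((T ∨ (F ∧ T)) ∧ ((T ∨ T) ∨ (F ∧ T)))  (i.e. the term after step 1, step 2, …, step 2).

  start: (((T ∨ T) ∨ (F ∧ F)) ∧ F) ∧ ((T ∨ (F ∧ T)) ∧ ((T ∨ T) ∨ (F ∧ T)))
  →1  F ∧ ((T ∨ (F ∧ T)) ∧ ((T ∨ T) ∨ (F ∧ T)))
  →2  F

Answer: after 2 steps: F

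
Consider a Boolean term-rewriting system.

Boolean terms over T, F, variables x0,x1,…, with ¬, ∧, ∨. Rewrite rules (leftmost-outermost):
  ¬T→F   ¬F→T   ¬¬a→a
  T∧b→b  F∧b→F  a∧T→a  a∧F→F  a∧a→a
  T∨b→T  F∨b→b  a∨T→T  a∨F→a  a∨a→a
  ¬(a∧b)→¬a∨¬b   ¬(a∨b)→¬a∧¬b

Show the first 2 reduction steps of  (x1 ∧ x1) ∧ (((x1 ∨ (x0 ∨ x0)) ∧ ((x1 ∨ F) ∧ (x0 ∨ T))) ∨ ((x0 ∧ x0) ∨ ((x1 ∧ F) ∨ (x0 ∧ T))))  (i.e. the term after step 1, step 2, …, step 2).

  start: (x1 ∧ x1) ∧ (((x1 ∨ (x0 ∨ x0)) ∧ ((x1 ∨ F) ∧ (x0 ∨ T))) ∨ ((x0 ∧ x0) ∨ ((x1 ∧ F) ∨ (x0 ∧ T))))
  [1] x1 ∧ (((x1 ∨ (x0 ∨ x0)) ∧ ((x1 ∨ F) ∧ (x0 ∨ T))) ∨ ((x0 ∧ x0) ∨ ((x1 ∧ F) ∨ (x0 ∧ T))))
  [2] x1 ∧ (((x1 ∨ x0) ∧ ((x1 ∨ F) ∧ (x0 ∨ T))) ∨ ((x0 ∧ x0) ∨ ((x1 ∧ F) ∨ (x0 ∧ T))))

Answer: after 2 steps: x1 ∧ (((x1 ∨ x0) ∧ ((x1 ∨ F) ∧ (x0 ∨ T))) ∨ ((x0 ∧ x0) ∨ ((x1 ∧ F) ∨ (x0 ∧ T))))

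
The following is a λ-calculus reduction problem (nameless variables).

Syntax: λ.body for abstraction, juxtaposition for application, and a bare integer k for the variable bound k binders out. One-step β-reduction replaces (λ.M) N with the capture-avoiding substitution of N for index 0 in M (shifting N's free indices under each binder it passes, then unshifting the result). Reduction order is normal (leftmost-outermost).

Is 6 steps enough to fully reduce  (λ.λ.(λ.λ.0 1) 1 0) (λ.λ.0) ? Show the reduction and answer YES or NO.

Answer: YES — reaches normal form λ.0 (λ.λ.0) in 3 ≤ 6 steps

Derivation:
  start: (λ.λ.(λ.λ.0 1) 1 0) (λ.λ.0)
  →1  λ.(λ.λ.0 1) (λ.λ.0) 0
  →2  λ.(λ.0 (λ.λ.0)) 0
  →3  λ.0 (λ.λ.0)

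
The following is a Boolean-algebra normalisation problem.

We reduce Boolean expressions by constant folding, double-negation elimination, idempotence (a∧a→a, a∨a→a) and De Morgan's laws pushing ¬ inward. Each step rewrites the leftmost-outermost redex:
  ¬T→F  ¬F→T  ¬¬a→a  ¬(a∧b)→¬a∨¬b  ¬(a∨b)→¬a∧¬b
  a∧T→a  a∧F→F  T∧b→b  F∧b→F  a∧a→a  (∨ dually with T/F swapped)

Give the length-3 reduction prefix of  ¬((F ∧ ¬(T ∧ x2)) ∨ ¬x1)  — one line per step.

Answer: after 3 steps: (T ∨ ¬¬(T ∧ x2)) ∧ ¬¬x1

Reduction:
  start: ¬((F ∧ ¬(T ∧ x2)) ∨ ¬x1)
  →1  ¬(F ∧ ¬(T ∧ x2)) ∧ ¬¬x1
  →2  (¬F ∨ ¬¬(T ∧ x2)) ∧ ¬¬x1
  →3  (T ∨ ¬¬(T ∧ x2)) ∧ ¬¬x1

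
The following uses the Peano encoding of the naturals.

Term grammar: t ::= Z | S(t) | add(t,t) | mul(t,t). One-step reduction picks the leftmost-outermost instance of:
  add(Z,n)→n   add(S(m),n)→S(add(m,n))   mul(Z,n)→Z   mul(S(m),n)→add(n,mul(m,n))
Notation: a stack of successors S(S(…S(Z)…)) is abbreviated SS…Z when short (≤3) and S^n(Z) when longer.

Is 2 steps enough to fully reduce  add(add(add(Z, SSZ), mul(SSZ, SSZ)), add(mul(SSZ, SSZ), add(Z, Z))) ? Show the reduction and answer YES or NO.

Answer: NO — after 2 steps the term is add(S(add(SZ, mul(SSZ, SSZ))), add(mul(SSZ, SSZ), add(Z, Z))), not yet normal

Working:
  start: add(add(add(Z, SSZ), mul(SSZ, SSZ)), add(mul(SSZ, SSZ), add(Z, Z)))
  [1] add(add(SSZ, mul(SSZ, SSZ)), add(mul(SSZ, SSZ), add(Z, Z)))
  [2] add(S(add(SZ, mul(SSZ, SSZ))), add(mul(SSZ, SSZ), add(Z, Z)))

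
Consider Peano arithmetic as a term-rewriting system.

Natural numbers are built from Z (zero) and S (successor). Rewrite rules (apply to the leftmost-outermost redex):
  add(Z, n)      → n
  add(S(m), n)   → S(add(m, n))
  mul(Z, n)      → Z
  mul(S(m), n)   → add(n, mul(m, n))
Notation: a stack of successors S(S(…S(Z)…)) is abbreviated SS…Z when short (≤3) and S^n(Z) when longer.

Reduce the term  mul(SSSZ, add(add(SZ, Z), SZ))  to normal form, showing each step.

Answer: normal form = S^6(Z)  (in 25 steps)

Working:
  start: mul(SSSZ, add(add(SZ, Z), SZ))
  [1] add(add(add(SZ, Z), SZ), mul(SSZ, add(add(SZ, Z), SZ)))
  [2] add(add(S(add(Z, Z)), SZ), mul(SSZ, add(add(SZ, Z), SZ)))
  [3] add(S(add(add(Z, Z), SZ)), mul(SSZ, add(add(SZ, Z), SZ)))
  [4] S(add(add(add(Z, Z), SZ), mul(SSZ, add(add(SZ, Z), SZ))))
  [5] S(add(add(Z, SZ), mul(SSZ, add(add(SZ, Z), SZ))))
  [6] S(add(SZ, mul(SSZ, add(add(SZ, Z), SZ))))
  [7] S(S(add(Z, mul(SSZ, add(add(SZ, Z), SZ)))))
  [8] S(S(mul(SSZ, add(add(SZ, Z), SZ))))
  [9] S(S(add(add(add(SZ, Z), SZ), mul(SZ, add(add(SZ, Z), SZ)))))
  [10] S(S(add(add(S(add(Z, Z)), SZ), mul(SZ, add(add(SZ, Z), SZ)))))
  [11] S(S(add(S(add(add(Z, Z), SZ)), mul(SZ, add(add(SZ, Z), SZ)))))
  [12] S(S(S(add(add(add(Z, Z), SZ), mul(SZ, add(add(SZ, Z), SZ))))))
  [13] S(S(S(add(add(Z, SZ), mul(SZ, add(add(SZ, Z), SZ))))))
  [14] S(S(S(add(SZ, mul(SZ, add(add(SZ, Z), SZ))))))
  [15] S(S(S(S(add(Z, mul(SZ, add(add(SZ, Z), SZ)))))))
  [16] S(S(S(S(mul(SZ, add(add(SZ, Z), SZ))))))
  [17] S(S(S(S(add(add(add(SZ, Z), SZ), mul(Z, add(add(SZ, Z), SZ)))))))
  [18] S(S(S(S(add(add(S(add(Z, Z)), SZ), mul(Z, add(add(SZ, Z), SZ)))))))
  [19] S(S(S(S(add(S(add(add(Z, Z), SZ)), mul(Z, add(add(SZ, Z), SZ)))))))
  [20] S(S(S(S(S(add(add(add(Z, Z), SZ), mul(Z, add(add(SZ, Z), SZ))))))))
  [21] S(S(S(S(S(add(add(Z, SZ), mul(Z, add(add(SZ, Z), SZ))))))))
  [22] S(S(S(S(S(add(SZ, mul(Z, add(add(SZ, Z), SZ))))))))
  [23] S(S(S(S(S(S(add(Z, mul(Z, add(add(SZ, Z), SZ)))))))))
  [24] S(S(S(S(S(S(mul(Z, add(add(SZ, Z), SZ))))))))
  [25] S^6(Z)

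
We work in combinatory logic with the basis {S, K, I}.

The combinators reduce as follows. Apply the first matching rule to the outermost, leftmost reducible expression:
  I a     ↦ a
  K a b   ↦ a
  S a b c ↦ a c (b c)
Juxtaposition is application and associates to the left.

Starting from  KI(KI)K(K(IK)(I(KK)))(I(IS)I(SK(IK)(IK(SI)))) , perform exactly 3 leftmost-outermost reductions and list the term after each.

  start: KI(KI)K(K(IK)(I(KK)))(I(IS)I(SK(IK)(IK(SI))))
  step 1: IK(K(IK)(I(KK)))(I(IS)I(SK(IK)(IK(SI))))
  step 2: K(K(IK)(I(KK)))(I(IS)I(SK(IK)(IK(SI))))
  step 3: K(IK)(I(KK))

Answer: after 3 steps: K(IK)(I(KK))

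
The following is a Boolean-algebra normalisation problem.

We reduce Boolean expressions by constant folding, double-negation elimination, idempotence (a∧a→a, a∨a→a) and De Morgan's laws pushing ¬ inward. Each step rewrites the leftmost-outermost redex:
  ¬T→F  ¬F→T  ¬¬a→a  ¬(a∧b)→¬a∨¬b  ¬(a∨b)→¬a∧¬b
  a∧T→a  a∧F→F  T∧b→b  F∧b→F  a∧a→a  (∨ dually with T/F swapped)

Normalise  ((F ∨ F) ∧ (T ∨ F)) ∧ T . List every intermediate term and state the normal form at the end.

Answer: normal form = F  (in 3 steps)

Reduction:
  start: ((F ∨ F) ∧ (T ∨ F)) ∧ T
  →1  (F ∨ F) ∧ (T ∨ F)
  →2  F ∧ (T ∨ F)
  →3  F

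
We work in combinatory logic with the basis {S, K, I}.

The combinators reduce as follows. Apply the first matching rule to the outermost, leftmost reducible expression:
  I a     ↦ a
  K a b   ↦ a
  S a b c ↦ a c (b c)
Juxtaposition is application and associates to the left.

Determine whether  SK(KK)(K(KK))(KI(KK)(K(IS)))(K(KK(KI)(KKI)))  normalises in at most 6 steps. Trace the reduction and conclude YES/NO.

Answer: YES — reaches normal form K in 4 ≤ 6 steps

Working:
  start: SK(KK)(K(KK))(KI(KK)(K(IS)))(K(KK(KI)(KKI)))
  step 1: K(K(KK))(KK(K(KK)))(KI(KK)(K(IS)))(K(KK(KI)(KKI)))
  step 2: K(KK)(KI(KK)(K(IS)))(K(KK(KI)(KKI)))
  step 3: KK(K(KK(KI)(KKI)))
  step 4: K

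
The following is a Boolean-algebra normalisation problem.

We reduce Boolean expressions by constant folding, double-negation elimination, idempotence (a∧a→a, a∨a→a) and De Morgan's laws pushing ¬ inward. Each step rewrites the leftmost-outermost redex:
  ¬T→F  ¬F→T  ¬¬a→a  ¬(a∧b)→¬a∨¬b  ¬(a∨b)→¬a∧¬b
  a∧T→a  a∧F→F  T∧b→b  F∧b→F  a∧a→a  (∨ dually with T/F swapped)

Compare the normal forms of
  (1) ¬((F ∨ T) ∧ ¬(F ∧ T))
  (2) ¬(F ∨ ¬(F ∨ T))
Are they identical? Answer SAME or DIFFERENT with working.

Answer: DIFFERENT — A ⇓ F, B ⇓ T

Working:
Term A:
  start: ¬((F ∨ T) ∧ ¬(F ∧ T))
  step 1: ¬(F ∨ T) ∨ ¬¬(F ∧ T)
  step 2: (¬F ∧ ¬T) ∨ ¬¬(F ∧ T)
  step 3: (T ∧ ¬T) ∨ ¬¬(F ∧ T)
  step 4: ¬T ∨ ¬¬(F ∧ T)
  step 5: F ∨ ¬¬(F ∧ T)
  step 6: ¬¬(F ∧ T)
  step 7: F ∧ T
  step 8: F

Term B:
  start: ¬(F ∨ ¬(F ∨ T))
  step 1: ¬F ∧ ¬¬(F ∨ T)
  step 2: T ∧ ¬¬(F ∨ T)
  step 3: ¬¬(F ∨ T)
  step 4: F ∨ T
  step 5: T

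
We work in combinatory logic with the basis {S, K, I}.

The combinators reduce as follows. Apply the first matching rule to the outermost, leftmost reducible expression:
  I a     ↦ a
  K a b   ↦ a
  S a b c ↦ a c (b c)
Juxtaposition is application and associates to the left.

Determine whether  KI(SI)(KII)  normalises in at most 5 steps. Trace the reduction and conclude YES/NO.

  start: KI(SI)(KII)
  step 1: I(KII)
  step 2: KII
  step 3: I

Answer: YES — reaches normal form I in 3 ≤ 5 steps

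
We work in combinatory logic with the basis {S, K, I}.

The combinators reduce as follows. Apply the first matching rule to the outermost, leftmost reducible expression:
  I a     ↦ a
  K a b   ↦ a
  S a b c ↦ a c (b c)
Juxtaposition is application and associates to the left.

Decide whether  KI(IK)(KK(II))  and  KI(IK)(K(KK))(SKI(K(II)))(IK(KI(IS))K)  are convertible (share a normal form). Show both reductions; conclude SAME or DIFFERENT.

Answer: SAME — A ⇓ K, B ⇓ K

Reduction:
Term A:
  start: KI(IK)(KK(II))
  [1] I(KK(II))
  [2] KK(II)
  [3] K

Term B:
  start: KI(IK)(K(KK))(SKI(K(II)))(IK(KI(IS))K)
  [1] I(K(KK))(SKI(K(II)))(IK(KI(IS))K)
  [2] K(KK)(SKI(K(II)))(IK(KI(IS))K)
  [3] KK(IK(KI(IS))K)
  [4] K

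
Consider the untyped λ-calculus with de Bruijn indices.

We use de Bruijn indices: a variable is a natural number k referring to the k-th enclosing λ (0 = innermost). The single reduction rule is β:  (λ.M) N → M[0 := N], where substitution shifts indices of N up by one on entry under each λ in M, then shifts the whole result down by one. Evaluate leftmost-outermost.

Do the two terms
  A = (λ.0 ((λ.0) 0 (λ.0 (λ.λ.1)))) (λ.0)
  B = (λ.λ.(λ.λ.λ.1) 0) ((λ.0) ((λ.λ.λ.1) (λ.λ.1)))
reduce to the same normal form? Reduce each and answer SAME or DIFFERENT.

Term A:
  start: (λ.0 ((λ.0) 0 (λ.0 (λ.λ.1)))) (λ.0)
  [1] (λ.0) ((λ.0) (λ.0) (λ.0 (λ.λ.1)))
  [2] (λ.0) (λ.0) (λ.0 (λ.λ.1))
  [3] (λ.0) (λ.0 (λ.λ.1))
  [4] λ.0 (λ.λ.1)

Term B:
  start: (λ.λ.(λ.λ.λ.1) 0) ((λ.0) ((λ.λ.λ.1) (λ.λ.1)))
  [1] λ.(λ.λ.λ.1) 0
  [2] λ.λ.λ.1

Answer: DIFFERENT — A ⇓ λ.0 (λ.λ.1), B ⇓ λ.λ.λ.1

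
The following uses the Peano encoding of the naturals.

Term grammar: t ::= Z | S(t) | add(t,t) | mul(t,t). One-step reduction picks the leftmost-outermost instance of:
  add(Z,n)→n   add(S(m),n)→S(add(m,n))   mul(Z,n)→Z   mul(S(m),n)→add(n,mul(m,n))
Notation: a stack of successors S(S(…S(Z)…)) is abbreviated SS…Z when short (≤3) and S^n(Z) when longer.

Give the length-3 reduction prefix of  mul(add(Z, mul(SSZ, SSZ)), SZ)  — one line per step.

  start: mul(add(Z, mul(SSZ, SSZ)), SZ)
  →1  mul(mul(SSZ, SSZ), SZ)
  →2  mul(add(SSZ, mul(SZ, SSZ)), SZ)
  →3  mul(S(add(SZ, mul(SZ, SSZ))), SZ)

Answer: after 3 steps: mul(S(add(SZ, mul(SZ, SSZ))), SZ)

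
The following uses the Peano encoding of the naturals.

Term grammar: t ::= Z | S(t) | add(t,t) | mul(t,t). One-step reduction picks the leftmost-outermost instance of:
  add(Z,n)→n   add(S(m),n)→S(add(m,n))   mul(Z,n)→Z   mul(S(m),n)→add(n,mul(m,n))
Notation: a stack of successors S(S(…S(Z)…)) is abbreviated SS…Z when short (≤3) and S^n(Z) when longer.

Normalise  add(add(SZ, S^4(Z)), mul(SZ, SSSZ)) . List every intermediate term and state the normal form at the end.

  start: add(add(SZ, S^4(Z)), mul(SZ, SSSZ))
  step 1: add(S(add(Z, S^4(Z))), mul(SZ, SSSZ))
  step 2: S(add(add(Z, S^4(Z)), mul(SZ, SSSZ)))
  step 3: S(add(S^4(Z), mul(SZ, SSSZ)))
  step 4: S(S(add(SSSZ, mul(SZ, SSSZ))))
  step 5: S(S(S(add(SSZ, mul(SZ, SSSZ)))))
  step 6: S(S(S(S(add(SZ, mul(SZ, SSSZ))))))
  step 7: S(S(S(S(S(add(Z, mul(SZ, SSSZ)))))))
  step 8: S(S(S(S(S(mul(SZ, SSSZ))))))
  step 9: S(S(S(S(S(add(SSSZ, mul(Z, SSSZ)))))))
  step 10: S(S(S(S(S(S(add(SSZ, mul(Z, SSSZ))))))))
  step 11: S(S(S(S(S(S(S(add(SZ, mul(Z, SSSZ)))))))))
  step 12: S(S(S(S(S(S(S(S(add(Z, mul(Z, SSSZ))))))))))
  step 13: S(S(S(S(S(S(S(S(mul(Z, SSSZ)))))))))
  step 14: S^8(Z)

Answer: normal form = S^8(Z)  (in 14 steps)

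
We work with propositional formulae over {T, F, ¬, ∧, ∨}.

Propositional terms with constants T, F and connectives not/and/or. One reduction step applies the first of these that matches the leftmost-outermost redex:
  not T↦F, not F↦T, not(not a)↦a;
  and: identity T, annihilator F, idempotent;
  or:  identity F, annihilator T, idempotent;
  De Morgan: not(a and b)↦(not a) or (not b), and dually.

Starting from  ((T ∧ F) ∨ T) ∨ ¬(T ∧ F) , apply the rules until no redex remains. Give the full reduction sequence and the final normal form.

Answer: normal form = T  (in 2 steps)

Derivation:
  start: ((T ∧ F) ∨ T) ∨ ¬(T ∧ F)
  [1] T ∨ ¬(T ∧ F)
  [2] T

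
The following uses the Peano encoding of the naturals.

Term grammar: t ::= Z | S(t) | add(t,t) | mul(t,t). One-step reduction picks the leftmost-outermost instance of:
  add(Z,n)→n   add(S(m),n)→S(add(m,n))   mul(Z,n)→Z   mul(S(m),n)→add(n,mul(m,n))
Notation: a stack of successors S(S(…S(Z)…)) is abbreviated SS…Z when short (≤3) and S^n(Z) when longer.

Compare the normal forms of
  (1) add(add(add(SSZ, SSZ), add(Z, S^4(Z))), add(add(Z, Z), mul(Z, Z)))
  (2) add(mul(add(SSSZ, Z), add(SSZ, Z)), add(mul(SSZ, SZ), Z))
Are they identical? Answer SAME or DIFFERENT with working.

Answer: SAME — A ⇓ S^8(Z), B ⇓ S^8(Z)

Derivation:
Term A:
  start: add(add(add(SSZ, SSZ), add(Z, S^4(Z))), add(add(Z, Z), mul(Z, Z)))
  →1  add(add(S(add(SZ, SSZ)), add(Z, S^4(Z))), add(add(Z, Z), mul(Z, Z)))
  →2  add(S(add(add(SZ, SSZ), add(Z, S^4(Z)))), add(add(Z, Z), mul(Z, Z)))
  →3  S(add(add(add(SZ, SSZ), add(Z, S^4(Z))), add(add(Z, Z), mul(Z, Z))))
  →4  S(add(add(S(add(Z, SSZ)), add(Z, S^4(Z))), add(add(Z, Z), mul(Z, Z))))
  →5  S(add(S(add(add(Z, SSZ), add(Z, S^4(Z)))), add(add(Z, Z), mul(Z, Z))))
  →6  S(S(add(add(add(Z, SSZ), add(Z, S^4(Z))), add(add(Z, Z), mul(Z, Z)))))
  →7  S(S(add(add(SSZ, add(Z, S^4(Z))), add(add(Z, Z), mul(Z, Z)))))
  →8  S(S(add(S(add(SZ, add(Z, S^4(Z)))), add(add(Z, Z), mul(Z, Z)))))
  →9  S(S(S(add(add(SZ, add(Z, S^4(Z))), add(add(Z, Z), mul(Z, Z))))))
  →10  S(S(S(add(S(add(Z, add(Z, S^4(Z)))), add(add(Z, Z), mul(Z, Z))))))
  →11  S(S(S(S(add(add(Z, add(Z, S^4(Z))), add(add(Z, Z), mul(Z, Z)))))))
  →12  S(S(S(S(add(add(Z, S^4(Z)), add(add(Z, Z), mul(Z, Z)))))))
  →13  S(S(S(S(add(S^4(Z), add(add(Z, Z), mul(Z, Z)))))))
  →14  S(S(S(S(S(add(SSSZ, add(add(Z, Z), mul(Z, Z))))))))
  →15  S(S(S(S(S(S(add(SSZ, add(add(Z, Z), mul(Z, Z)))))))))
  →16  S(S(S(S(S(S(S(add(SZ, add(add(Z, Z), mul(Z, Z))))))))))
  →17  S(S(S(S(S(S(S(S(add(Z, add(add(Z, Z), mul(Z, Z)))))))))))
  →18  S(S(S(S(S(S(S(S(add(add(Z, Z), mul(Z, Z))))))))))
  →19  S(S(S(S(S(S(S(S(add(Z, mul(Z, Z))))))))))
  →20  S(S(S(S(S(S(S(S(mul(Z, Z)))))))))
  →21  S^8(Z)

Term B:
  start: add(mul(add(SSSZ, Z), add(SSZ, Z)), add(mul(SSZ, SZ), Z))
  →1  add(mul(S(add(SSZ, Z)), add(SSZ, Z)), add(mul(SSZ, SZ), Z))
  →2  add(add(add(SSZ, Z), mul(add(SSZ, Z), add(SSZ, Z))), add(mul(SSZ, SZ), Z))
  →3  add(add(S(add(SZ, Z)), mul(add(SSZ, Z), add(SSZ, Z))), add(mul(SSZ, SZ), Z))
  →4  add(S(add(add(SZ, Z), mul(add(SSZ, Z), add(SSZ, Z)))), add(mul(SSZ, SZ), Z))
  →5  S(add(add(add(SZ, Z), mul(add(SSZ, Z), add(SSZ, Z))), add(mul(SSZ, SZ), Z)))
  →6  S(add(add(S(add(Z, Z)), mul(add(SSZ, Z), add(SSZ, Z))), add(mul(SSZ, SZ), Z)))
  →7  S(add(S(add(add(Z, Z), mul(add(SSZ, Z), add(SSZ, Z)))), add(mul(SSZ, SZ), Z)))
  →8  S(S(add(add(add(Z, Z), mul(add(SSZ, Z), add(SSZ, Z))), add(mul(SSZ, SZ), Z))))
  →9  S(S(add(add(Z, mul(add(SSZ, Z), add(SSZ, Z))), add(mul(SSZ, SZ), Z))))
  →10  S(S(add(mul(add(SSZ, Z), add(SSZ, Z)), add(mul(SSZ, SZ), Z))))
  →11  S(S(add(mul(S(add(SZ, Z)), add(SSZ, Z)), add(mul(SSZ, SZ), Z))))
  →12  S(S(add(add(add(SSZ, Z), mul(add(SZ, Z), add(SSZ, Z))), add(mul(SSZ, SZ), Z))))
  →13  S(S(add(add(S(add(SZ, Z)), mul(add(SZ, Z), add(SSZ, Z))), add(mul(SSZ, SZ), Z))))
  →14  S(S(add(S(add(add(SZ, Z), mul(add(SZ, Z), add(SSZ, Z)))), add(mul(SSZ, SZ), Z))))
  →15  S(S(S(add(add(add(SZ, Z), mul(add(SZ, Z), add(SSZ, Z))), add(mul(SSZ, SZ), Z)))))
  →16  S(S(S(add(add(S(add(Z, Z)), mul(add(SZ, Z), add(SSZ, Z))), add(mul(SSZ, SZ), Z)))))
  →17  S(S(S(add(S(add(add(Z, Z), mul(add(SZ, Z), add(SSZ, Z)))), add(mul(SSZ, SZ), Z)))))
  →18  S(S(S(S(add(add(add(Z, Z), mul(add(SZ, Z), add(SSZ, Z))), add(mul(SSZ, SZ), Z))))))
  →19  S(S(S(S(add(add(Z, mul(add(SZ, Z), add(SSZ, Z))), add(mul(SSZ, SZ), Z))))))
  →20  S(S(S(S(add(mul(add(SZ, Z), add(SSZ, Z)), add(mul(SSZ, SZ), Z))))))
  →21  S(S(S(S(add(mul(S(add(Z, Z)), add(SSZ, Z)), add(mul(SSZ, SZ), Z))))))
  →22  S(S(S(S(add(add(add(SSZ, Z), mul(add(Z, Z), add(SSZ, Z))), add(mul(SSZ, SZ), Z))))))
  →23  S(S(S(S(add(add(S(add(SZ, Z)), mul(add(Z, Z), add(SSZ, Z))), add(mul(SSZ, SZ), Z))))))
  →24  S(S(S(S(add(S(add(add(SZ, Z), mul(add(Z, Z), add(SSZ, Z)))), add(mul(SSZ, SZ), Z))))))
  →25  S(S(S(S(S(add(add(add(SZ, Z), mul(add(Z, Z), add(SSZ, Z))), add(mul(SSZ, SZ), Z)))))))
  →26  S(S(S(S(S(add(add(S(add(Z, Z)), mul(add(Z, Z), add(SSZ, Z))), add(mul(SSZ, SZ), Z)))))))
  →27  S(S(S(S(S(add(S(add(add(Z, Z), mul(add(Z, Z), add(SSZ, Z)))), add(mul(SSZ, SZ), Z)))))))
  →28  S(S(S(S(S(S(add(add(add(Z, Z), mul(add(Z, Z), add(SSZ, Z))), add(mul(SSZ, SZ), Z))))))))
  →29  S(S(S(S(S(S(add(add(Z, mul(add(Z, Z), add(SSZ, Z))), add(mul(SSZ, SZ), Z))))))))
  →30  S(S(S(S(S(S(add(mul(add(Z, Z), add(SSZ, Z)), add(mul(SSZ, SZ), Z))))))))
  →31  S(S(S(S(S(S(add(mul(Z, add(SSZ, Z)), add(mul(SSZ, SZ), Z))))))))
  →32  S(S(S(S(S(S(add(Z, add(mul(SSZ, SZ), Z))))))))
  →33  S(S(S(S(S(S(add(mul(SSZ, SZ), Z)))))))
  →34  S(S(S(S(S(S(add(add(SZ, mul(SZ, SZ)), Z)))))))
  →35  S(S(S(S(S(S(add(S(add(Z, mul(SZ, SZ))), Z)))))))
  →36  S(S(S(S(S(S(S(add(add(Z, mul(SZ, SZ)), Z))))))))
  →37  S(S(S(S(S(S(S(add(mul(SZ, SZ), Z))))))))
  →38  S(S(S(S(S(S(S(add(add(SZ, mul(Z, SZ)), Z))))))))
  →39  S(S(S(S(S(S(S(add(S(add(Z, mul(Z, SZ))), Z))))))))
  →40  S(S(S(S(S(S(S(S(add(add(Z, mul(Z, SZ)), Z)))))))))
  →41  S(S(S(S(S(S(S(S(add(mul(Z, SZ), Z)))))))))
  →42  S(S(S(S(S(S(S(S(add(Z, Z)))))))))
  →43  S^8(Z)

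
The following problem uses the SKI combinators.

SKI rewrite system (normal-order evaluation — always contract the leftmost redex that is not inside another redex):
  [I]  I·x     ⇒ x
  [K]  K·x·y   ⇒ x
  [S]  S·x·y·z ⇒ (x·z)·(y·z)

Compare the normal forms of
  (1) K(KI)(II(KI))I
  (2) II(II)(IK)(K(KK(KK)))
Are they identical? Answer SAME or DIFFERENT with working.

Answer: DIFFERENT — A ⇓ I, B ⇓ K(KK)

Derivation:
Term A:
  start: K(KI)(II(KI))I
  →1  KII
  →2  I

Term B:
  start: II(II)(IK)(K(KK(KK)))
  →1  I(II)(IK)(K(KK(KK)))
  →2  II(IK)(K(KK(KK)))
  →3  I(IK)(K(KK(KK)))
  →4  IK(K(KK(KK)))
  →5  K(K(KK(KK)))
  →6  K(KK)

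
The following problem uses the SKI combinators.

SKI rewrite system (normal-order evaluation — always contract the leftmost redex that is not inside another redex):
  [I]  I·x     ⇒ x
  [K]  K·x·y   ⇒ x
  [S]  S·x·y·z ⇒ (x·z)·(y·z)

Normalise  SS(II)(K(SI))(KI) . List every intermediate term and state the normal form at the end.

Answer: normal form = SI(SI)  (in 6 steps)

Reduction:
  start: SS(II)(K(SI))(KI)
  step 1: S(K(SI))(II(K(SI)))(KI)
  step 2: K(SI)(KI)(II(K(SI))(KI))
  step 3: SI(II(K(SI))(KI))
  step 4: SI(I(K(SI))(KI))
  step 5: SI(K(SI)(KI))
  step 6: SI(SI)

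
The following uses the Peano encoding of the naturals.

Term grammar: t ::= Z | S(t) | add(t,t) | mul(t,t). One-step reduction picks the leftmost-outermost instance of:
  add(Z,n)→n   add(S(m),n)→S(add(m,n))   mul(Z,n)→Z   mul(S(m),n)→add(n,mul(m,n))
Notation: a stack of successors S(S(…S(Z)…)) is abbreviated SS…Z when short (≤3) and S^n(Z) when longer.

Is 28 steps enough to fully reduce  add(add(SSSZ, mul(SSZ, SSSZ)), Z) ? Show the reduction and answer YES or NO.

  start: add(add(SSSZ, mul(SSZ, SSSZ)), Z)
  [1] add(S(add(SSZ, mul(SSZ, SSSZ))), Z)
  [2] S(add(add(SSZ, mul(SSZ, SSSZ)), Z))
  [3] S(add(S(add(SZ, mul(SSZ, SSSZ))), Z))
  [4] S(S(add(add(SZ, mul(SSZ, SSSZ)), Z)))
  [5] S(S(add(S(add(Z, mul(SSZ, SSSZ))), Z)))
  [6] S(S(S(add(add(Z, mul(SSZ, SSSZ)), Z))))
  [7] S(S(S(add(mul(SSZ, SSSZ), Z))))
  [8] S(S(S(add(add(SSSZ, mul(SZ, SSSZ)), Z))))
  [9] S(S(S(add(S(add(SSZ, mul(SZ, SSSZ))), Z))))
  [10] S(S(S(S(add(add(SSZ, mul(SZ, SSSZ)), Z)))))
  [11] S(S(S(S(add(S(add(SZ, mul(SZ, SSSZ))), Z)))))
  [12] S(S(S(S(S(add(add(SZ, mul(SZ, SSSZ)), Z))))))
  [13] S(S(S(S(S(add(S(add(Z, mul(SZ, SSSZ))), Z))))))
  [14] S(S(S(S(S(S(add(add(Z, mul(SZ, SSSZ)), Z)))))))
  [15] S(S(S(S(S(S(add(mul(SZ, SSSZ), Z)))))))
  [16] S(S(S(S(S(S(add(add(SSSZ, mul(Z, SSSZ)), Z)))))))
  [17] S(S(S(S(S(S(add(S(add(SSZ, mul(Z, SSSZ))), Z)))))))
  [18] S(S(S(S(S(S(S(add(add(SSZ, mul(Z, SSSZ)), Z))))))))
  [19] S(S(S(S(S(S(S(add(S(add(SZ, mul(Z, SSSZ))), Z))))))))
  [20] S(S(S(S(S(S(S(S(add(add(SZ, mul(Z, SSSZ)), Z)))))))))
  [21] S(S(S(S(S(S(S(S(add(S(add(Z, mul(Z, SSSZ))), Z)))))))))
  [22] S(S(S(S(S(S(S(S(S(add(add(Z, mul(Z, SSSZ)), Z))))))))))
  [23] S(S(S(S(S(S(S(S(S(add(mul(Z, SSSZ), Z))))))))))
  [24] S(S(S(S(S(S(S(S(S(add(Z, Z))))))))))
  [25] S^9(Z)

Answer: YES — reaches normal form S^9(Z) in 25 ≤ 28 steps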